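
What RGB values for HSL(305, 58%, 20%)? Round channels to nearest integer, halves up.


H=305°, S=0.58, L=0.20
C = (1-|2L-1|)×S = (1-|-0.60|)×0.58 = 0.232
H' = H/60 = 305/60 ≈ 5.0833; X = C×(1-|H' mod 2 - 1|) ≈ 0.2127
m = L - C/2 = 0.20 - 0.116 = 0.084
Sector ⌊H'⌋ = 5 → (R',G',B') = (0.232, 0.0, ≈0.2127)
RGB = ((R'+m)×255, (G'+m)×255, (B'+m)×255) = (80.58, 21.42, 75.65)
Round half up → RGB(81, 21, 76)


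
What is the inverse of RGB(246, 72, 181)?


Invert: (255-R, 255-G, 255-B)
R: 255-246 = 9
G: 255-72 = 183
B: 255-181 = 74
= RGB(9, 183, 74)


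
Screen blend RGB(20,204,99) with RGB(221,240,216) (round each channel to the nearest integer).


Screen: C = 255 - (255-A)×(255-B)/255, rounded to nearest integer
R: 255 - (255-20)×(255-221)/255 = 255 - 7990/255 ≈ 255 - 31.333 = 223.667 → 224
G: 255 - (255-204)×(255-240)/255 = 255 - 765/255 ≈ 255 - 3.000 = 252.000 → 252
B: 255 - (255-99)×(255-216)/255 = 255 - 6084/255 ≈ 255 - 23.859 = 231.141 → 231
= RGB(224, 252, 231)


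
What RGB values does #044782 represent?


04 → 4 (R)
47 → 71 (G)
82 → 130 (B)
= RGB(4, 71, 130)


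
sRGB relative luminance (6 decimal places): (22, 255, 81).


Linearize each channel (sRGB transfer function): c = v/255; c_lin = c/12.92 if c ≤ 0.04045, else ((c+0.055)/1.055)^2.4
  R: 22/255 ≈ 0.086275 > 0.04045 → ((0.086275+0.055)/1.055)^2.4 ≈ 0.008023
  G: 255/255 ≈ 1.000000 > 0.04045 → ((1.000000+0.055)/1.055)^2.4 ≈ 1.000000
  B: 81/255 ≈ 0.317647 > 0.04045 → ((0.317647+0.055)/1.055)^2.4 ≈ 0.082283
R_lin = 0.008023, G_lin = 1.000000, B_lin = 0.082283
L = 0.2126×R + 0.7152×G + 0.0722×B
L = 0.2126×0.008023 + 0.7152×1.000000 + 0.0722×0.082283
L ≈ 0.722847


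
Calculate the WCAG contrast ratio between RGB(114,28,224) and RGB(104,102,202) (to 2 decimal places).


Linearize each sRGB channel c=v/255: c/12.92 if c ≤ 0.04045 else ((c+0.055)/1.055)^2.4
L = 0.2126×R_lin + 0.7152×G_lin + 0.0722×B_lin
Color 1 (114,28,224):
  R=114: 114/255≈0.4471 > 0.04045 → ((0.4471+0.055)/1.055)^2.4 ≈ 0.16827
  G=28: 28/255≈0.1098 > 0.04045 → ((0.1098+0.055)/1.055)^2.4 ≈ 0.01161
  B=224: 224/255≈0.8784 > 0.04045 → ((0.8784+0.055)/1.055)^2.4 ≈ 0.74540
  L1 = 0.2126×0.16827 + 0.7152×0.01161 + 0.0722×0.74540 ≈ 0.09790
Color 2 (104,102,202):
  R=104: 104/255≈0.4078 > 0.04045 → ((0.4078+0.055)/1.055)^2.4 ≈ 0.13843
  G=102: 102/255≈0.4000 > 0.04045 → ((0.4000+0.055)/1.055)^2.4 ≈ 0.13287
  B=202: 202/255≈0.7922 > 0.04045 → ((0.7922+0.055)/1.055)^2.4 ≈ 0.59062
  L2 = 0.2126×0.13843 + 0.7152×0.13287 + 0.0722×0.59062 ≈ 0.16710
Lighter = 0.16710, Darker = 0.09790
Ratio = (L_lighter + 0.05) / (L_darker + 0.05)
Ratio = (0.16710 + 0.05) / (0.09790 + 0.05) = 0.21710 / 0.14790 ≈ 1.4679
Ratio ≈ 1.47:1


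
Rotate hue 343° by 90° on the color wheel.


New hue = (H + rotation) mod 360
New hue = (343 + 90) mod 360
= 433 mod 360
= 73°


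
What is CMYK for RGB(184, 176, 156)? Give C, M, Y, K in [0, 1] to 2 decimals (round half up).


R'=184/255≈0.7216, G'=176/255≈0.6902, B'=156/255≈0.6118
K = 1 - max(R',G',B') = 1 - 184/255 = 71/255 = 0.27843… → 0.28
(1-R'-K)/(1-K) simplifies to (max-R)/max with max = 184:
C = (184-184)/184 = 0/184 = 0 → 0.00
M = (184-176)/184 = 8/184 = 0.04347… → 0.04
Y = (184-156)/184 = 28/184 = 0.15217… → 0.15
= CMYK(0.00, 0.04, 0.15, 0.28)


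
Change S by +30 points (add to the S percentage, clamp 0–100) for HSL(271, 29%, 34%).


Original S = 29%
Adjustment = +30 percentage points
New S = 29 + (30) = 59
Clamp to [0, 100] → 59
= HSL(271°, 59%, 34%)


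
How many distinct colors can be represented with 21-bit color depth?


Colors = 2^bits = 2^21
= 2,097,152 colors


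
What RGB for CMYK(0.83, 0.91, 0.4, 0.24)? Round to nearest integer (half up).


R = 255 × (1-C) × (1-K) = 255 × 0.17 × 0.76 = 32.946 → 33
G = 255 × (1-M) × (1-K) = 255 × 0.09 × 0.76 = 17.442 → 17
B = 255 × (1-Y) × (1-K) = 255 × 0.60 × 0.76 = 116.28 → 116
= RGB(33, 17, 116)


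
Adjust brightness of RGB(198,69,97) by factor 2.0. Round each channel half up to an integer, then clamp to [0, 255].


Multiply each channel by 2.0, round half up, clamp to [0, 255]
R: 198×2.0 = 396 → clamp → 255
G: 69×2.0 = 138
B: 97×2.0 = 194
= RGB(255, 138, 194)


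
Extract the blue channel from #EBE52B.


Color: #EBE52B
R = EB = 235
G = E5 = 229
B = 2B = 43
Blue = 43


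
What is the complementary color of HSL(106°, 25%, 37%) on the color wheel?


Complement = opposite side of color wheel = hue + 180°
H' = (106 + 180) mod 360 = 286°
S and L unchanged.
= HSL(286°, 25%, 37%)


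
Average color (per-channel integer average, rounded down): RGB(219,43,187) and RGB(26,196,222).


Midpoint: each channel = ⌊(C₁+C₂)/2⌋
R: ⌊(219+26)/2⌋ = 122
G: ⌊(43+196)/2⌋ = 119
B: ⌊(187+222)/2⌋ = 204
= RGB(122, 119, 204)


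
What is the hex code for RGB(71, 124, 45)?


R = 71 → 47 (hex)
G = 124 → 7C (hex)
B = 45 → 2D (hex)
Hex = #477C2D


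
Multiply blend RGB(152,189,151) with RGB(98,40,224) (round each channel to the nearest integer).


Multiply: C = A×B/255, rounded to nearest integer
R: 152×98/255 = 14896/255 ≈ 58.416 → 58
G: 189×40/255 = 7560/255 ≈ 29.647 → 30
B: 151×224/255 = 33824/255 ≈ 132.643 → 133
= RGB(58, 30, 133)


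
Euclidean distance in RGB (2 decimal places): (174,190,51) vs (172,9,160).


d = √[(R₁-R₂)² + (G₁-G₂)² + (B₁-B₂)²]
d = √[(174-172)² + (190-9)² + (51-160)²]
d = √[4 + 32761 + 11881]
d = √44646
d ≈ 211.30


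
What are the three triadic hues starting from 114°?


Triadic: equally spaced at 120° intervals
H1 = 114°
H2 = (114 + 120) mod 360 = 234°
H3 = (114 + 240) mod 360 = 354°
Triadic = 114°, 234°, 354°


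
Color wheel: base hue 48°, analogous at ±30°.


Base hue: 48°
Left analog: (48 - 30) mod 360 = 18°
Right analog: (48 + 30) mod 360 = 78°
Analogous hues = 18° and 78°


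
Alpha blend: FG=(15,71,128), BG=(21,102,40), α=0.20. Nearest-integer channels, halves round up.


C = α×F + (1-α)×B, with 1-α = 0.80
R: 0.20×15 + 0.80×21 = 3.00 + 16.80 = 19.80 → 20
G: 0.20×71 + 0.80×102 = 14.20 + 81.60 = 95.80 → 96
B: 0.20×128 + 0.80×40 = 25.60 + 32.00 = 57.60 → 58
= RGB(20, 96, 58)


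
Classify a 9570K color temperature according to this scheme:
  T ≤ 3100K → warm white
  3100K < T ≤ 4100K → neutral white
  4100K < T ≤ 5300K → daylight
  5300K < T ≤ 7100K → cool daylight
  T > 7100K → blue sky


Temperature: 9570K
9570K > 7100K → blue sky
Classification: blue sky


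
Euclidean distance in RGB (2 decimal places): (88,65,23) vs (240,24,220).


d = √[(R₁-R₂)² + (G₁-G₂)² + (B₁-B₂)²]
d = √[(88-240)² + (65-24)² + (23-220)²]
d = √[23104 + 1681 + 38809]
d = √63594
d ≈ 252.18


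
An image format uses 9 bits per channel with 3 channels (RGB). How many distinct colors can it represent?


Total bits = 9 bits/channel × 3 channels = 27 bits
Distinct colors = 2^27
= 134,217,728 colors


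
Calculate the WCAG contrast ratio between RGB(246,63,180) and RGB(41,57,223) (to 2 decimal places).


Linearize each sRGB channel c=v/255: c/12.92 if c ≤ 0.04045 else ((c+0.055)/1.055)^2.4
L = 0.2126×R_lin + 0.7152×G_lin + 0.0722×B_lin
Color 1 (246,63,180):
  R=246: 246/255≈0.9647 > 0.04045 → ((0.9647+0.055)/1.055)^2.4 ≈ 0.92158
  G=63: 63/255≈0.2471 > 0.04045 → ((0.2471+0.055)/1.055)^2.4 ≈ 0.04971
  B=180: 180/255≈0.7059 > 0.04045 → ((0.7059+0.055)/1.055)^2.4 ≈ 0.45641
  L1 = 0.2126×0.92158 + 0.7152×0.04971 + 0.0722×0.45641 ≈ 0.26443
Color 2 (41,57,223):
  R=41: 41/255≈0.1608 > 0.04045 → ((0.1608+0.055)/1.055)^2.4 ≈ 0.02217
  G=57: 57/255≈0.2235 > 0.04045 → ((0.2235+0.055)/1.055)^2.4 ≈ 0.04092
  B=223: 223/255≈0.8745 > 0.04045 → ((0.8745+0.055)/1.055)^2.4 ≈ 0.73791
  L2 = 0.2126×0.02217 + 0.7152×0.04092 + 0.0722×0.73791 ≈ 0.08725
Lighter = 0.26443, Darker = 0.08725
Ratio = (L_lighter + 0.05) / (L_darker + 0.05)
Ratio = (0.26443 + 0.05) / (0.08725 + 0.05) = 0.31443 / 0.13725 ≈ 2.2909
Ratio ≈ 2.29:1


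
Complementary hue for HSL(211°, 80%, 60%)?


Complement = opposite side of color wheel = hue + 180°
H' = (211 + 180) mod 360 = 31°
S and L unchanged.
= HSL(31°, 80%, 60%)


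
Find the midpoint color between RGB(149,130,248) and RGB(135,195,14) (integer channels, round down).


Midpoint: each channel = ⌊(C₁+C₂)/2⌋
R: ⌊(149+135)/2⌋ = 142
G: ⌊(130+195)/2⌋ = 162
B: ⌊(248+14)/2⌋ = 131
= RGB(142, 162, 131)


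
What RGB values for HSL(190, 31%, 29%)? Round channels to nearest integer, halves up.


H=190°, S=0.31, L=0.29
C = (1-|2L-1|)×S = (1-|-0.42|)×0.31 = 0.1798
H' = H/60 = 190/60 ≈ 3.1667; X = C×(1-|H' mod 2 - 1|) ≈ 0.1498
m = L - C/2 = 0.29 - 0.0899 = 0.2001
Sector ⌊H'⌋ = 3 → (R',G',B') = (0.0, ≈0.1498, 0.1798)
RGB = ((R'+m)×255, (G'+m)×255, (B'+m)×255) = (51.0255, 89.233, 96.8745)
Round half up → RGB(51, 89, 97)


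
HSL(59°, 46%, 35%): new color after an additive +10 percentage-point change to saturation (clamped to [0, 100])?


Original S = 46%
Adjustment = +10 percentage points
New S = 46 + (10) = 56
Clamp to [0, 100] → 56
= HSL(59°, 56%, 35%)


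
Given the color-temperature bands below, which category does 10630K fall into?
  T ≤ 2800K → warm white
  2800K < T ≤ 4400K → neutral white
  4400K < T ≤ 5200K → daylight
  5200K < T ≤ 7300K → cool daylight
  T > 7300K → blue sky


Temperature: 10630K
10630K > 7300K → blue sky
Classification: blue sky


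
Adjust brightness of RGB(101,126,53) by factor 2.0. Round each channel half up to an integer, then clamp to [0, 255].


Multiply each channel by 2.0, round half up, clamp to [0, 255]
R: 101×2.0 = 202
G: 126×2.0 = 252
B: 53×2.0 = 106
= RGB(202, 252, 106)


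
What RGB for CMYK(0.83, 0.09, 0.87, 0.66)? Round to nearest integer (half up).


R = 255 × (1-C) × (1-K) = 255 × 0.17 × 0.34 = 14.739 → 15
G = 255 × (1-M) × (1-K) = 255 × 0.91 × 0.34 = 78.897 → 79
B = 255 × (1-Y) × (1-K) = 255 × 0.13 × 0.34 = 11.271 → 11
= RGB(15, 79, 11)


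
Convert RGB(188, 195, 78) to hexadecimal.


R = 188 → BC (hex)
G = 195 → C3 (hex)
B = 78 → 4E (hex)
Hex = #BCC34E


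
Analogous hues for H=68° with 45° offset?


Base hue: 68°
Left analog: (68 - 45) mod 360 = 23°
Right analog: (68 + 45) mod 360 = 113°
Analogous hues = 23° and 113°


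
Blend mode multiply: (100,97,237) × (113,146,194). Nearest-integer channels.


Multiply: C = A×B/255, rounded to nearest integer
R: 100×113/255 = 11300/255 ≈ 44.314 → 44
G: 97×146/255 = 14162/255 ≈ 55.537 → 56
B: 237×194/255 = 45978/255 ≈ 180.306 → 180
= RGB(44, 56, 180)


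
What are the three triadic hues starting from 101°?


Triadic: equally spaced at 120° intervals
H1 = 101°
H2 = (101 + 120) mod 360 = 221°
H3 = (101 + 240) mod 360 = 341°
Triadic = 101°, 221°, 341°


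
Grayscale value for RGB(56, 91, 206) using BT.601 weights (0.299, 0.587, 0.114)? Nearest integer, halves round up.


Gray = 0.299×R + 0.587×G + 0.114×B
Gray = 0.299×56 + 0.587×91 + 0.114×206
Gray = 16.744 + 53.417 + 23.484
Gray = 93.645 → round half up → 94
Gray = 94


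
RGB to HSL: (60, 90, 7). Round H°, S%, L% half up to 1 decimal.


Normalize: R'=60/255≈0.2353, G'=90/255≈0.3529, B'=7/255≈0.0275
Max=90/255, Min=7/255, Δ=Max-Min=83/255
L = (Max+Min)/2 = (90+7)/510 = 97/510 = 0.19019… → L = 19.0%
L ≤ 0.5 → S = Δ/(Max+Min) = 83/(90+7) = 83/97 = 0.85567… → S = 85.6%
(the 1/255 factors cancel in S and H, so raw channel differences can be used)
Max is G' → H = 60 × ((B-R)/Δ + 2) = 60 × ((7-60)/83 + 2)
  -53/83 + 2 = -0.6385… + 2 = 1.3614…
  H = 60 × 1.3614… = 81.686…° → H = 81.7°
= HSL(81.7°, 85.6%, 19.0%)


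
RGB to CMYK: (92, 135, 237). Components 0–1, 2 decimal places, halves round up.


R'=92/255≈0.3608, G'=135/255≈0.5294, B'=237/255≈0.9294
K = 1 - max(R',G',B') = 1 - 237/255 = 18/255 = 0.07058… → 0.07
(1-R'-K)/(1-K) simplifies to (max-R)/max with max = 237:
C = (237-92)/237 = 145/237 = 0.61181… → 0.61
M = (237-135)/237 = 102/237 = 0.43037… → 0.43
Y = (237-237)/237 = 0/237 = 0 → 0.00
= CMYK(0.61, 0.43, 0.00, 0.07)


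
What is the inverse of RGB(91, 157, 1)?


Invert: (255-R, 255-G, 255-B)
R: 255-91 = 164
G: 255-157 = 98
B: 255-1 = 254
= RGB(164, 98, 254)


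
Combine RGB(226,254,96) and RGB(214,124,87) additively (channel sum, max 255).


Additive: each channel = min(255, C₁+C₂)
R: 226+214 = 440 → 255
G: 254+124 = 378 → 255
B: 96+87 = 183 → 183
= RGB(255, 255, 183)


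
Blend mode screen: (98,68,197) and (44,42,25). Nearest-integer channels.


Screen: C = 255 - (255-A)×(255-B)/255, rounded to nearest integer
R: 255 - (255-98)×(255-44)/255 = 255 - 33127/255 ≈ 255 - 129.910 = 125.090 → 125
G: 255 - (255-68)×(255-42)/255 = 255 - 39831/255 ≈ 255 - 156.200 = 98.800 → 99
B: 255 - (255-197)×(255-25)/255 = 255 - 13340/255 ≈ 255 - 52.314 = 202.686 → 203
= RGB(125, 99, 203)


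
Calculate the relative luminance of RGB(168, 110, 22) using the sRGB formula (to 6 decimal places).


Linearize each channel (sRGB transfer function): c = v/255; c_lin = c/12.92 if c ≤ 0.04045, else ((c+0.055)/1.055)^2.4
  R: 168/255 ≈ 0.658824 > 0.04045 → ((0.658824+0.055)/1.055)^2.4 ≈ 0.391572
  G: 110/255 ≈ 0.431373 > 0.04045 → ((0.431373+0.055)/1.055)^2.4 ≈ 0.155926
  B: 22/255 ≈ 0.086275 > 0.04045 → ((0.086275+0.055)/1.055)^2.4 ≈ 0.008023
R_lin = 0.391572, G_lin = 0.155926, B_lin = 0.008023
L = 0.2126×R + 0.7152×G + 0.0722×B
L = 0.2126×0.391572 + 0.7152×0.155926 + 0.0722×0.008023
L ≈ 0.195346


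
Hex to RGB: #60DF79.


60 → 96 (R)
DF → 223 (G)
79 → 121 (B)
= RGB(96, 223, 121)


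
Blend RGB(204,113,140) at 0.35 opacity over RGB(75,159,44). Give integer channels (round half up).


C = α×F + (1-α)×B, with 1-α = 0.65
R: 0.35×204 + 0.65×75 = 71.40 + 48.75 = 120.15 → 120
G: 0.35×113 + 0.65×159 = 39.55 + 103.35 = 142.90 → 143
B: 0.35×140 + 0.65×44 = 49.00 + 28.60 = 77.60 → 78
= RGB(120, 143, 78)


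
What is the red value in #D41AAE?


Color: #D41AAE
R = D4 = 212
G = 1A = 26
B = AE = 174
Red = 212


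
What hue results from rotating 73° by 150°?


New hue = (H + rotation) mod 360
New hue = (73 + 150) mod 360
= 223 mod 360
= 223°


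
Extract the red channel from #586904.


Color: #586904
R = 58 = 88
G = 69 = 105
B = 04 = 4
Red = 88


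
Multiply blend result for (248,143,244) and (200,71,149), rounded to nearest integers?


Multiply: C = A×B/255, rounded to nearest integer
R: 248×200/255 = 49600/255 ≈ 194.510 → 195
G: 143×71/255 = 10153/255 ≈ 39.816 → 40
B: 244×149/255 = 36356/255 ≈ 142.573 → 143
= RGB(195, 40, 143)


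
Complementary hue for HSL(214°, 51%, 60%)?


Complement = opposite side of color wheel = hue + 180°
H' = (214 + 180) mod 360 = 34°
S and L unchanged.
= HSL(34°, 51%, 60%)


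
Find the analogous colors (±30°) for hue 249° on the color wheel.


Base hue: 249°
Left analog: (249 - 30) mod 360 = 219°
Right analog: (249 + 30) mod 360 = 279°
Analogous hues = 219° and 279°


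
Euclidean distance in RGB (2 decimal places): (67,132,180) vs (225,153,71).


d = √[(R₁-R₂)² + (G₁-G₂)² + (B₁-B₂)²]
d = √[(67-225)² + (132-153)² + (180-71)²]
d = √[24964 + 441 + 11881]
d = √37286
d ≈ 193.10


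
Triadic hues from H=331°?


Triadic: equally spaced at 120° intervals
H1 = 331°
H2 = (331 + 120) mod 360 = 91°
H3 = (331 + 240) mod 360 = 211°
Triadic = 331°, 91°, 211°


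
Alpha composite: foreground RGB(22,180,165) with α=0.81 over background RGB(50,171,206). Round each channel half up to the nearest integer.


C = α×F + (1-α)×B, with 1-α = 0.19
R: 0.81×22 + 0.19×50 = 17.82 + 9.50 = 27.32 → 27
G: 0.81×180 + 0.19×171 = 145.80 + 32.49 = 178.29 → 178
B: 0.81×165 + 0.19×206 = 133.65 + 39.14 = 172.79 → 173
= RGB(27, 178, 173)


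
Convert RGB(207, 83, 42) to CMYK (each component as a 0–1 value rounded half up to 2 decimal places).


R'=207/255≈0.8118, G'=83/255≈0.3255, B'=42/255≈0.1647
K = 1 - max(R',G',B') = 1 - 207/255 = 48/255 = 0.18823… → 0.19
(1-R'-K)/(1-K) simplifies to (max-R)/max with max = 207:
C = (207-207)/207 = 0/207 = 0 → 0.00
M = (207-83)/207 = 124/207 = 0.59903… → 0.60
Y = (207-42)/207 = 165/207 = 0.79710… → 0.80
= CMYK(0.00, 0.60, 0.80, 0.19)


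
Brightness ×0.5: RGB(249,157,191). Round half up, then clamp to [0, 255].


Multiply each channel by 0.5, round half up, clamp to [0, 255]
R: 249×0.5 = 124.5 → round → 125
G: 157×0.5 = 78.5 → round → 79
B: 191×0.5 = 95.5 → round → 96
= RGB(125, 79, 96)


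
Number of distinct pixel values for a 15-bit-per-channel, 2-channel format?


Total bits = 15 bits/channel × 2 channels = 30 bits
Distinct pixel values = 2^30
= 1,073,741,824 pixel values


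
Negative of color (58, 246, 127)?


Invert: (255-R, 255-G, 255-B)
R: 255-58 = 197
G: 255-246 = 9
B: 255-127 = 128
= RGB(197, 9, 128)


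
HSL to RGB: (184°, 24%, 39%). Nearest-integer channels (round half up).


H=184°, S=0.24, L=0.39
C = (1-|2L-1|)×S = (1-|-0.22|)×0.24 = 0.1872
H' = H/60 = 184/60 ≈ 3.0667; X = C×(1-|H' mod 2 - 1|) = 0.17472
m = L - C/2 = 0.39 - 0.0936 = 0.2964
Sector ⌊H'⌋ = 3 → (R',G',B') = (0.0, 0.17472, 0.1872)
RGB = ((R'+m)×255, (G'+m)×255, (B'+m)×255) = (75.582, 120.1356, 123.318)
Round half up → RGB(76, 120, 123)


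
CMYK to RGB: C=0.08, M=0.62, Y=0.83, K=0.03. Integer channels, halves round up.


R = 255 × (1-C) × (1-K) = 255 × 0.92 × 0.97 = 227.562 → 228
G = 255 × (1-M) × (1-K) = 255 × 0.38 × 0.97 = 93.993 → 94
B = 255 × (1-Y) × (1-K) = 255 × 0.17 × 0.97 = 42.0495 → 42
= RGB(228, 94, 42)


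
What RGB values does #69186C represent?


69 → 105 (R)
18 → 24 (G)
6C → 108 (B)
= RGB(105, 24, 108)


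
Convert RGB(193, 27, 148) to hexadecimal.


R = 193 → C1 (hex)
G = 27 → 1B (hex)
B = 148 → 94 (hex)
Hex = #C11B94


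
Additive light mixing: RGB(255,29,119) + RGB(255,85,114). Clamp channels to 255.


Additive: each channel = min(255, C₁+C₂)
R: 255+255 = 510 → 255
G: 29+85 = 114 → 114
B: 119+114 = 233 → 233
= RGB(255, 114, 233)


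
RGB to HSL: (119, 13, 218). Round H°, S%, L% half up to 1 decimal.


Normalize: R'=119/255≈0.4667, G'=13/255≈0.0510, B'=218/255≈0.8549
Max=218/255, Min=13/255, Δ=Max-Min=205/255
L = (Max+Min)/2 = (218+13)/510 = 231/510 = 0.45294… → L = 45.3%
L ≤ 0.5 → S = Δ/(Max+Min) = 205/(218+13) = 205/231 = 0.88744… → S = 88.7%
(the 1/255 factors cancel in S and H, so raw channel differences can be used)
Max is B' → H = 60 × ((R-G)/Δ + 4) = 60 × ((119-13)/205 + 4)
  106/205 + 4 = 0.5170… + 4 = 4.5170…
  H = 60 × 4.5170… = 271.024…° → H = 271.0°
= HSL(271.0°, 88.7%, 45.3%)


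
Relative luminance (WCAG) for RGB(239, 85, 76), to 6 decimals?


Linearize each channel (sRGB transfer function): c = v/255; c_lin = c/12.92 if c ≤ 0.04045, else ((c+0.055)/1.055)^2.4
  R: 239/255 ≈ 0.937255 > 0.04045 → ((0.937255+0.055)/1.055)^2.4 ≈ 0.863157
  G: 85/255 ≈ 0.333333 > 0.04045 → ((0.333333+0.055)/1.055)^2.4 ≈ 0.090842
  B: 76/255 ≈ 0.298039 > 0.04045 → ((0.298039+0.055)/1.055)^2.4 ≈ 0.072272
R_lin = 0.863157, G_lin = 0.090842, B_lin = 0.072272
L = 0.2126×R + 0.7152×G + 0.0722×B
L = 0.2126×0.863157 + 0.7152×0.090842 + 0.0722×0.072272
L ≈ 0.253695


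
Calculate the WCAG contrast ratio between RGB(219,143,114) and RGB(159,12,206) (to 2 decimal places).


Linearize each sRGB channel c=v/255: c/12.92 if c ≤ 0.04045 else ((c+0.055)/1.055)^2.4
L = 0.2126×R_lin + 0.7152×G_lin + 0.0722×B_lin
Color 1 (219,143,114):
  R=219: 219/255≈0.8588 > 0.04045 → ((0.8588+0.055)/1.055)^2.4 ≈ 0.70838
  G=143: 143/255≈0.5608 > 0.04045 → ((0.5608+0.055)/1.055)^2.4 ≈ 0.27468
  B=114: 114/255≈0.4471 > 0.04045 → ((0.4471+0.055)/1.055)^2.4 ≈ 0.16827
  L1 = 0.2126×0.70838 + 0.7152×0.27468 + 0.0722×0.16827 ≈ 0.35920
Color 2 (159,12,206):
  R=159: 159/255≈0.6235 > 0.04045 → ((0.6235+0.055)/1.055)^2.4 ≈ 0.34670
  G=12: 12/255≈0.0471 > 0.04045 → ((0.0471+0.055)/1.055)^2.4 ≈ 0.00368
  B=206: 206/255≈0.8078 > 0.04045 → ((0.8078+0.055)/1.055)^2.4 ≈ 0.61721
  L2 = 0.2126×0.34670 + 0.7152×0.00368 + 0.0722×0.61721 ≈ 0.12090
Lighter = 0.35920, Darker = 0.12090
Ratio = (L_lighter + 0.05) / (L_darker + 0.05)
Ratio = (0.35920 + 0.05) / (0.12090 + 0.05) = 0.40920 / 0.17090 ≈ 2.3944
Ratio ≈ 2.39:1


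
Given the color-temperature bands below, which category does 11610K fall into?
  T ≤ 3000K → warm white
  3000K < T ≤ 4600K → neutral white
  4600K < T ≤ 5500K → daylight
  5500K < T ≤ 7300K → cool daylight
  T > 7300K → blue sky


Temperature: 11610K
11610K > 7300K → blue sky
Classification: blue sky


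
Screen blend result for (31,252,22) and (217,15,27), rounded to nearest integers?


Screen: C = 255 - (255-A)×(255-B)/255, rounded to nearest integer
R: 255 - (255-31)×(255-217)/255 = 255 - 8512/255 ≈ 255 - 33.380 = 221.620 → 222
G: 255 - (255-252)×(255-15)/255 = 255 - 720/255 ≈ 255 - 2.824 = 252.176 → 252
B: 255 - (255-22)×(255-27)/255 = 255 - 53124/255 ≈ 255 - 208.329 = 46.671 → 47
= RGB(222, 252, 47)


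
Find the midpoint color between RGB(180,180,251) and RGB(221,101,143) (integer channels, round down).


Midpoint: each channel = ⌊(C₁+C₂)/2⌋
R: ⌊(180+221)/2⌋ = 200
G: ⌊(180+101)/2⌋ = 140
B: ⌊(251+143)/2⌋ = 197
= RGB(200, 140, 197)


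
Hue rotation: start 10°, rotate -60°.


New hue = (H + rotation) mod 360
New hue = (10 -60) mod 360
= -50 mod 360
= 310°


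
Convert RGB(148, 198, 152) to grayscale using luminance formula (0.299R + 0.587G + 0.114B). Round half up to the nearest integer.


Gray = 0.299×R + 0.587×G + 0.114×B
Gray = 0.299×148 + 0.587×198 + 0.114×152
Gray = 44.252 + 116.226 + 17.328
Gray = 177.806 → round half up → 178
Gray = 178


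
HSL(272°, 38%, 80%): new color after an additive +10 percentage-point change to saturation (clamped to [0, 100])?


Original S = 38%
Adjustment = +10 percentage points
New S = 38 + (10) = 48
Clamp to [0, 100] → 48
= HSL(272°, 48%, 80%)


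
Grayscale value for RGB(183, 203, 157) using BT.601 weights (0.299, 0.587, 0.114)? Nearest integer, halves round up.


Gray = 0.299×R + 0.587×G + 0.114×B
Gray = 0.299×183 + 0.587×203 + 0.114×157
Gray = 54.717 + 119.161 + 17.898
Gray = 191.776 → round half up → 192
Gray = 192


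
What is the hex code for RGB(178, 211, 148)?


R = 178 → B2 (hex)
G = 211 → D3 (hex)
B = 148 → 94 (hex)
Hex = #B2D394


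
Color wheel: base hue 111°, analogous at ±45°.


Base hue: 111°
Left analog: (111 - 45) mod 360 = 66°
Right analog: (111 + 45) mod 360 = 156°
Analogous hues = 66° and 156°


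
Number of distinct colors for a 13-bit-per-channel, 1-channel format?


Total bits = 13 bits/channel × 1 channels = 13 bits
Distinct colors = 2^13
= 8,192 colors


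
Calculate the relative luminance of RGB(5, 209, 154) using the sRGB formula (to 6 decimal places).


Linearize each channel (sRGB transfer function): c = v/255; c_lin = c/12.92 if c ≤ 0.04045, else ((c+0.055)/1.055)^2.4
  R: 5/255 ≈ 0.019608 ≤ 0.04045 → 0.019608/12.92 ≈ 0.001518
  G: 209/255 ≈ 0.819608 > 0.04045 → ((0.819608+0.055)/1.055)^2.4 ≈ 0.637597
  B: 154/255 ≈ 0.603922 > 0.04045 → ((0.603922+0.055)/1.055)^2.4 ≈ 0.323143
R_lin = 0.001518, G_lin = 0.637597, B_lin = 0.323143
L = 0.2126×R + 0.7152×G + 0.0722×B
L = 0.2126×0.001518 + 0.7152×0.637597 + 0.0722×0.323143
L ≈ 0.479663


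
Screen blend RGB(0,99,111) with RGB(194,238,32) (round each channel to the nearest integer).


Screen: C = 255 - (255-A)×(255-B)/255, rounded to nearest integer
R: 255 - (255-0)×(255-194)/255 = 255 - 15555/255 ≈ 255 - 61.000 = 194.000 → 194
G: 255 - (255-99)×(255-238)/255 = 255 - 2652/255 ≈ 255 - 10.400 = 244.600 → 245
B: 255 - (255-111)×(255-32)/255 = 255 - 32112/255 ≈ 255 - 125.929 = 129.071 → 129
= RGB(194, 245, 129)


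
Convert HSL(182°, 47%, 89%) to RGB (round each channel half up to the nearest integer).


H=182°, S=0.47, L=0.89
C = (1-|2L-1|)×S = (1-|0.78|)×0.47 = 0.1034
H' = H/60 = 182/60 ≈ 3.0333; X = C×(1-|H' mod 2 - 1|) ≈ 0.1000
m = L - C/2 = 0.89 - 0.0517 = 0.8383
Sector ⌊H'⌋ = 3 → (R',G',B') = (0.0, ≈0.1000, 0.1034)
RGB = ((R'+m)×255, (G'+m)×255, (B'+m)×255) = (213.7665, 239.2546, 240.1335)
Round half up → RGB(214, 239, 240)


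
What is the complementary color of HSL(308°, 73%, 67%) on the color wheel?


Complement = opposite side of color wheel = hue + 180°
H' = (308 + 180) mod 360 = 128°
S and L unchanged.
= HSL(128°, 73%, 67%)


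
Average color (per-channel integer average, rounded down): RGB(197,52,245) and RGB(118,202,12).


Midpoint: each channel = ⌊(C₁+C₂)/2⌋
R: ⌊(197+118)/2⌋ = 157
G: ⌊(52+202)/2⌋ = 127
B: ⌊(245+12)/2⌋ = 128
= RGB(157, 127, 128)


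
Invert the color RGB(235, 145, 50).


Invert: (255-R, 255-G, 255-B)
R: 255-235 = 20
G: 255-145 = 110
B: 255-50 = 205
= RGB(20, 110, 205)


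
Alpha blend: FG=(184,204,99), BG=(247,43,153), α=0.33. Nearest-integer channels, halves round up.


C = α×F + (1-α)×B, with 1-α = 0.67
R: 0.33×184 + 0.67×247 = 60.72 + 165.49 = 226.21 → 226
G: 0.33×204 + 0.67×43 = 67.32 + 28.81 = 96.13 → 96
B: 0.33×99 + 0.67×153 = 32.67 + 102.51 = 135.18 → 135
= RGB(226, 96, 135)


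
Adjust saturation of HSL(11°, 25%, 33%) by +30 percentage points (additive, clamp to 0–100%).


Original S = 25%
Adjustment = +30 percentage points
New S = 25 + (30) = 55
Clamp to [0, 100] → 55
= HSL(11°, 55%, 33%)


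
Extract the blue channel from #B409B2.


Color: #B409B2
R = B4 = 180
G = 09 = 9
B = B2 = 178
Blue = 178


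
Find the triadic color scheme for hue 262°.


Triadic: equally spaced at 120° intervals
H1 = 262°
H2 = (262 + 120) mod 360 = 22°
H3 = (262 + 240) mod 360 = 142°
Triadic = 262°, 22°, 142°


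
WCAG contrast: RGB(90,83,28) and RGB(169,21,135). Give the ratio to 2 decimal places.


Linearize each sRGB channel c=v/255: c/12.92 if c ≤ 0.04045 else ((c+0.055)/1.055)^2.4
L = 0.2126×R_lin + 0.7152×G_lin + 0.0722×B_lin
Color 1 (90,83,28):
  R=90: 90/255≈0.3529 > 0.04045 → ((0.3529+0.055)/1.055)^2.4 ≈ 0.10224
  G=83: 83/255≈0.3255 > 0.04045 → ((0.3255+0.055)/1.055)^2.4 ≈ 0.08650
  B=28: 28/255≈0.1098 > 0.04045 → ((0.1098+0.055)/1.055)^2.4 ≈ 0.01161
  L1 = 0.2126×0.10224 + 0.7152×0.08650 + 0.0722×0.01161 ≈ 0.08444
Color 2 (169,21,135):
  R=169: 169/255≈0.6627 > 0.04045 → ((0.6627+0.055)/1.055)^2.4 ≈ 0.39676
  G=21: 21/255≈0.0824 > 0.04045 → ((0.0824+0.055)/1.055)^2.4 ≈ 0.00750
  B=135: 135/255≈0.5294 > 0.04045 → ((0.5294+0.055)/1.055)^2.4 ≈ 0.24228
  L2 = 0.2126×0.39676 + 0.7152×0.00750 + 0.0722×0.24228 ≈ 0.10721
Lighter = 0.10721, Darker = 0.08444
Ratio = (L_lighter + 0.05) / (L_darker + 0.05)
Ratio = (0.10721 + 0.05) / (0.08444 + 0.05) = 0.15721 / 0.13444 ≈ 1.1693
Ratio ≈ 1.17:1


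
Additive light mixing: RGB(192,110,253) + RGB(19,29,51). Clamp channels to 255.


Additive: each channel = min(255, C₁+C₂)
R: 192+19 = 211 → 211
G: 110+29 = 139 → 139
B: 253+51 = 304 → 255
= RGB(211, 139, 255)


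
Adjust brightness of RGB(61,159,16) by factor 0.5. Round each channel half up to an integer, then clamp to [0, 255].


Multiply each channel by 0.5, round half up, clamp to [0, 255]
R: 61×0.5 = 30.5 → round → 31
G: 159×0.5 = 79.5 → round → 80
B: 16×0.5 = 8
= RGB(31, 80, 8)


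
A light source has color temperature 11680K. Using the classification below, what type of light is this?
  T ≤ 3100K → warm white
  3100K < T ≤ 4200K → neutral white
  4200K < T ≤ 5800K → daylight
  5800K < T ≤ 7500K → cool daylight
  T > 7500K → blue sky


Temperature: 11680K
11680K > 7500K → blue sky
Classification: blue sky


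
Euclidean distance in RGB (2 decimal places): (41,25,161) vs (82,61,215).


d = √[(R₁-R₂)² + (G₁-G₂)² + (B₁-B₂)²]
d = √[(41-82)² + (25-61)² + (161-215)²]
d = √[1681 + 1296 + 2916]
d = √5893
d ≈ 76.77


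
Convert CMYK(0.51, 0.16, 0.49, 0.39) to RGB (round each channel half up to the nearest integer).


R = 255 × (1-C) × (1-K) = 255 × 0.49 × 0.61 = 76.2195 → 76
G = 255 × (1-M) × (1-K) = 255 × 0.84 × 0.61 = 130.662 → 131
B = 255 × (1-Y) × (1-K) = 255 × 0.51 × 0.61 = 79.3305 → 79
= RGB(76, 131, 79)


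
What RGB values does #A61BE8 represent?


A6 → 166 (R)
1B → 27 (G)
E8 → 232 (B)
= RGB(166, 27, 232)


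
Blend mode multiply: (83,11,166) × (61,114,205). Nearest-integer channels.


Multiply: C = A×B/255, rounded to nearest integer
R: 83×61/255 = 5063/255 ≈ 19.855 → 20
G: 11×114/255 = 1254/255 ≈ 4.918 → 5
B: 166×205/255 = 34030/255 ≈ 133.451 → 133
= RGB(20, 5, 133)


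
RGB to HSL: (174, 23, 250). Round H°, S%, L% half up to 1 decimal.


Normalize: R'=174/255≈0.6824, G'=23/255≈0.0902, B'=250/255≈0.9804
Max=250/255, Min=23/255, Δ=Max-Min=227/255
L = (Max+Min)/2 = (250+23)/510 = 273/510 = 0.53529… → L = 53.5%
L > 0.5 → S = Δ/(2-Max-Min) = 227/(510-250-23) = 227/237 = 0.95780… → S = 95.8%
(the 1/255 factors cancel in S and H, so raw channel differences can be used)
Max is B' → H = 60 × ((R-G)/Δ + 4) = 60 × ((174-23)/227 + 4)
  151/227 + 4 = 0.6651… + 4 = 4.6651…
  H = 60 × 4.6651… = 279.911…° → H = 279.9°
= HSL(279.9°, 95.8%, 53.5%)


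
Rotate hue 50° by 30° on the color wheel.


New hue = (H + rotation) mod 360
New hue = (50 + 30) mod 360
= 80 mod 360
= 80°


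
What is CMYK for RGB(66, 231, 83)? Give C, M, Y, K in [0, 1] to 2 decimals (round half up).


R'=66/255≈0.2588, G'=231/255≈0.9059, B'=83/255≈0.3255
K = 1 - max(R',G',B') = 1 - 231/255 = 24/255 = 0.09411… → 0.09
(1-R'-K)/(1-K) simplifies to (max-R)/max with max = 231:
C = (231-66)/231 = 165/231 = 0.71428… → 0.71
M = (231-231)/231 = 0/231 = 0 → 0.00
Y = (231-83)/231 = 148/231 = 0.64069… → 0.64
= CMYK(0.71, 0.00, 0.64, 0.09)


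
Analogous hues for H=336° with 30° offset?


Base hue: 336°
Left analog: (336 - 30) mod 360 = 306°
Right analog: (336 + 30) mod 360 = 6°
Analogous hues = 306° and 6°


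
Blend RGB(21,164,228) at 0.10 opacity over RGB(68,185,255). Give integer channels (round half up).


C = α×F + (1-α)×B, with 1-α = 0.90
R: 0.10×21 + 0.90×68 = 2.10 + 61.20 = 63.30 → 63
G: 0.10×164 + 0.90×185 = 16.40 + 166.50 = 182.90 → 183
B: 0.10×228 + 0.90×255 = 22.80 + 229.50 = 252.30 → 252
= RGB(63, 183, 252)


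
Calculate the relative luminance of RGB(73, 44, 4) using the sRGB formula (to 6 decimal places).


Linearize each channel (sRGB transfer function): c = v/255; c_lin = c/12.92 if c ≤ 0.04045, else ((c+0.055)/1.055)^2.4
  R: 73/255 ≈ 0.286275 > 0.04045 → ((0.286275+0.055)/1.055)^2.4 ≈ 0.066626
  G: 44/255 ≈ 0.172549 > 0.04045 → ((0.172549+0.055)/1.055)^2.4 ≈ 0.025187
  B: 4/255 ≈ 0.015686 ≤ 0.04045 → 0.015686/12.92 ≈ 0.001214
R_lin = 0.066626, G_lin = 0.025187, B_lin = 0.001214
L = 0.2126×R + 0.7152×G + 0.0722×B
L = 0.2126×0.066626 + 0.7152×0.025187 + 0.0722×0.001214
L ≈ 0.032266


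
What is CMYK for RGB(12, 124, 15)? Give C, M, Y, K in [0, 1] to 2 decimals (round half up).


R'=12/255≈0.0471, G'=124/255≈0.4863, B'=15/255≈0.0588
K = 1 - max(R',G',B') = 1 - 124/255 = 131/255 = 0.51372… → 0.51
(1-R'-K)/(1-K) simplifies to (max-R)/max with max = 124:
C = (124-12)/124 = 112/124 = 0.90322… → 0.90
M = (124-124)/124 = 0/124 = 0 → 0.00
Y = (124-15)/124 = 109/124 = 0.87903… → 0.88
= CMYK(0.90, 0.00, 0.88, 0.51)


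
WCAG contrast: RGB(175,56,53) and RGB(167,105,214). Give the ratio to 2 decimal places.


Linearize each sRGB channel c=v/255: c/12.92 if c ≤ 0.04045 else ((c+0.055)/1.055)^2.4
L = 0.2126×R_lin + 0.7152×G_lin + 0.0722×B_lin
Color 1 (175,56,53):
  R=175: 175/255≈0.6863 > 0.04045 → ((0.6863+0.055)/1.055)^2.4 ≈ 0.42869
  G=56: 56/255≈0.2196 > 0.04045 → ((0.2196+0.055)/1.055)^2.4 ≈ 0.03955
  B=53: 53/255≈0.2078 > 0.04045 → ((0.2078+0.055)/1.055)^2.4 ≈ 0.03560
  L1 = 0.2126×0.42869 + 0.7152×0.03955 + 0.0722×0.03560 ≈ 0.12199
Color 2 (167,105,214):
  R=167: 167/255≈0.6549 > 0.04045 → ((0.6549+0.055)/1.055)^2.4 ≈ 0.38643
  G=105: 105/255≈0.4118 > 0.04045 → ((0.4118+0.055)/1.055)^2.4 ≈ 0.14126
  B=214: 214/255≈0.8392 > 0.04045 → ((0.8392+0.055)/1.055)^2.4 ≈ 0.67244
  L2 = 0.2126×0.38643 + 0.7152×0.14126 + 0.0722×0.67244 ≈ 0.23174
Lighter = 0.23174, Darker = 0.12199
Ratio = (L_lighter + 0.05) / (L_darker + 0.05)
Ratio = (0.23174 + 0.05) / (0.12199 + 0.05) = 0.28174 / 0.17199 ≈ 1.6381
Ratio ≈ 1.64:1


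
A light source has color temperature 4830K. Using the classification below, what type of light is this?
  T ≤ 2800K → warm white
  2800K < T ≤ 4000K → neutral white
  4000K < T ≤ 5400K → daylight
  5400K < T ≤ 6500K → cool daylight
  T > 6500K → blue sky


Temperature: 4830K
4000K < 4830K ≤ 5400K → daylight
Classification: daylight


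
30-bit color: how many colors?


Colors = 2^bits = 2^30
= 1,073,741,824 colors


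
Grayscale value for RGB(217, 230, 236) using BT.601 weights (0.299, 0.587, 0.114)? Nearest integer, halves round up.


Gray = 0.299×R + 0.587×G + 0.114×B
Gray = 0.299×217 + 0.587×230 + 0.114×236
Gray = 64.883 + 135.010 + 26.904
Gray = 226.797 → round half up → 227
Gray = 227


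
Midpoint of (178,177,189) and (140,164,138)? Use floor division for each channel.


Midpoint: each channel = ⌊(C₁+C₂)/2⌋
R: ⌊(178+140)/2⌋ = 159
G: ⌊(177+164)/2⌋ = 170
B: ⌊(189+138)/2⌋ = 163
= RGB(159, 170, 163)


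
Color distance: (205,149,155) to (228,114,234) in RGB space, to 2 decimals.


d = √[(R₁-R₂)² + (G₁-G₂)² + (B₁-B₂)²]
d = √[(205-228)² + (149-114)² + (155-234)²]
d = √[529 + 1225 + 6241]
d = √7995
d ≈ 89.41


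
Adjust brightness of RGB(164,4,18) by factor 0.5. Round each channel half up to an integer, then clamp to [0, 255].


Multiply each channel by 0.5, round half up, clamp to [0, 255]
R: 164×0.5 = 82
G: 4×0.5 = 2
B: 18×0.5 = 9
= RGB(82, 2, 9)


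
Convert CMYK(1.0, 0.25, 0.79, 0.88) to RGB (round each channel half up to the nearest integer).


R = 255 × (1-C) × (1-K) = 255 × 0.00 × 0.12 = 0
G = 255 × (1-M) × (1-K) = 255 × 0.75 × 0.12 = 22.95 → 23
B = 255 × (1-Y) × (1-K) = 255 × 0.21 × 0.12 = 6.426 → 6
= RGB(0, 23, 6)


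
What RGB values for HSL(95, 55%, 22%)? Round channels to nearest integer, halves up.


H=95°, S=0.55, L=0.22
C = (1-|2L-1|)×S = (1-|-0.56|)×0.55 = 0.242
H' = H/60 = 95/60 ≈ 1.5833; X = C×(1-|H' mod 2 - 1|) ≈ 0.1008
m = L - C/2 = 0.22 - 0.121 = 0.099
Sector ⌊H'⌋ = 1 → (R',G',B') = (≈0.1008, 0.242, 0.0)
RGB = ((R'+m)×255, (G'+m)×255, (B'+m)×255) = (50.9575, 86.955, 25.245)
Round half up → RGB(51, 87, 25)


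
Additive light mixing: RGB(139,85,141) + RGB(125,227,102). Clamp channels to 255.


Additive: each channel = min(255, C₁+C₂)
R: 139+125 = 264 → 255
G: 85+227 = 312 → 255
B: 141+102 = 243 → 243
= RGB(255, 255, 243)


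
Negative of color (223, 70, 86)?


Invert: (255-R, 255-G, 255-B)
R: 255-223 = 32
G: 255-70 = 185
B: 255-86 = 169
= RGB(32, 185, 169)


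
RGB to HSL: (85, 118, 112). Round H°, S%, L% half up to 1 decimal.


Normalize: R'=85/255≈0.3333, G'=118/255≈0.4627, B'=112/255≈0.4392
Max=118/255, Min=85/255, Δ=Max-Min=33/255
L = (Max+Min)/2 = (118+85)/510 = 203/510 = 0.39803… → L = 39.8%
L ≤ 0.5 → S = Δ/(Max+Min) = 33/(118+85) = 33/203 = 0.16256… → S = 16.3%
(the 1/255 factors cancel in S and H, so raw channel differences can be used)
Max is G' → H = 60 × ((B-R)/Δ + 2) = 60 × ((112-85)/33 + 2)
  27/33 + 2 = 0.8181… + 2 = 2.8181…
  H = 60 × 2.8181… = 169.090…° → H = 169.1°
= HSL(169.1°, 16.3%, 39.8%)


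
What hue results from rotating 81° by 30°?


New hue = (H + rotation) mod 360
New hue = (81 + 30) mod 360
= 111 mod 360
= 111°


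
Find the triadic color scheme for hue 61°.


Triadic: equally spaced at 120° intervals
H1 = 61°
H2 = (61 + 120) mod 360 = 181°
H3 = (61 + 240) mod 360 = 301°
Triadic = 61°, 181°, 301°


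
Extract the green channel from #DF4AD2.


Color: #DF4AD2
R = DF = 223
G = 4A = 74
B = D2 = 210
Green = 74


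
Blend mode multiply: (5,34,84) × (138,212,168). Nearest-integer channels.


Multiply: C = A×B/255, rounded to nearest integer
R: 5×138/255 = 690/255 ≈ 2.706 → 3
G: 34×212/255 = 7208/255 ≈ 28.267 → 28
B: 84×168/255 = 14112/255 ≈ 55.341 → 55
= RGB(3, 28, 55)


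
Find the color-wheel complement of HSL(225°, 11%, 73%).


Complement = opposite side of color wheel = hue + 180°
H' = (225 + 180) mod 360 = 45°
S and L unchanged.
= HSL(45°, 11%, 73%)


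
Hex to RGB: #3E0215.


3E → 62 (R)
02 → 2 (G)
15 → 21 (B)
= RGB(62, 2, 21)


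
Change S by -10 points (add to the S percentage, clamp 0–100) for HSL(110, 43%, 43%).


Original S = 43%
Adjustment = -10 percentage points
New S = 43 + (-10) = 33
Clamp to [0, 100] → 33
= HSL(110°, 33%, 43%)


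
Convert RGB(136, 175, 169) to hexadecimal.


R = 136 → 88 (hex)
G = 175 → AF (hex)
B = 169 → A9 (hex)
Hex = #88AFA9


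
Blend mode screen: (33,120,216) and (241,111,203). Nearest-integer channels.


Screen: C = 255 - (255-A)×(255-B)/255, rounded to nearest integer
R: 255 - (255-33)×(255-241)/255 = 255 - 3108/255 ≈ 255 - 12.188 = 242.812 → 243
G: 255 - (255-120)×(255-111)/255 = 255 - 19440/255 ≈ 255 - 76.235 = 178.765 → 179
B: 255 - (255-216)×(255-203)/255 = 255 - 2028/255 ≈ 255 - 7.953 = 247.047 → 247
= RGB(243, 179, 247)


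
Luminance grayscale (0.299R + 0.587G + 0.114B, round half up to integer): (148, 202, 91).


Gray = 0.299×R + 0.587×G + 0.114×B
Gray = 0.299×148 + 0.587×202 + 0.114×91
Gray = 44.252 + 118.574 + 10.374
Gray = 173.200 → round half up → 173
Gray = 173


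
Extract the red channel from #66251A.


Color: #66251A
R = 66 = 102
G = 25 = 37
B = 1A = 26
Red = 102


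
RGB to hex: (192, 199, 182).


R = 192 → C0 (hex)
G = 199 → C7 (hex)
B = 182 → B6 (hex)
Hex = #C0C7B6


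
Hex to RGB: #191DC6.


19 → 25 (R)
1D → 29 (G)
C6 → 198 (B)
= RGB(25, 29, 198)


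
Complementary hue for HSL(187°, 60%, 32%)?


Complement = opposite side of color wheel = hue + 180°
H' = (187 + 180) mod 360 = 7°
S and L unchanged.
= HSL(7°, 60%, 32%)


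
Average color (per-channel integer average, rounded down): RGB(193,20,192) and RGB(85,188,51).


Midpoint: each channel = ⌊(C₁+C₂)/2⌋
R: ⌊(193+85)/2⌋ = 139
G: ⌊(20+188)/2⌋ = 104
B: ⌊(192+51)/2⌋ = 121
= RGB(139, 104, 121)


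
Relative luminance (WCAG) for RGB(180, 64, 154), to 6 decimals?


Linearize each channel (sRGB transfer function): c = v/255; c_lin = c/12.92 if c ≤ 0.04045, else ((c+0.055)/1.055)^2.4
  R: 180/255 ≈ 0.705882 > 0.04045 → ((0.705882+0.055)/1.055)^2.4 ≈ 0.456411
  G: 64/255 ≈ 0.250980 > 0.04045 → ((0.250980+0.055)/1.055)^2.4 ≈ 0.051269
  B: 154/255 ≈ 0.603922 > 0.04045 → ((0.603922+0.055)/1.055)^2.4 ≈ 0.323143
R_lin = 0.456411, G_lin = 0.051269, B_lin = 0.323143
L = 0.2126×R + 0.7152×G + 0.0722×B
L = 0.2126×0.456411 + 0.7152×0.051269 + 0.0722×0.323143
L ≈ 0.157032


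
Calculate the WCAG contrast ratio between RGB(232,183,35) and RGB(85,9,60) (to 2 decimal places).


Linearize each sRGB channel c=v/255: c/12.92 if c ≤ 0.04045 else ((c+0.055)/1.055)^2.4
L = 0.2126×R_lin + 0.7152×G_lin + 0.0722×B_lin
Color 1 (232,183,35):
  R=232: 232/255≈0.9098 > 0.04045 → ((0.9098+0.055)/1.055)^2.4 ≈ 0.80695
  G=183: 183/255≈0.7176 > 0.04045 → ((0.7176+0.055)/1.055)^2.4 ≈ 0.47353
  B=35: 35/255≈0.1373 > 0.04045 → ((0.1373+0.055)/1.055)^2.4 ≈ 0.01681
  L1 = 0.2126×0.80695 + 0.7152×0.47353 + 0.0722×0.01681 ≈ 0.51144
Color 2 (85,9,60):
  R=85: 85/255≈0.3333 > 0.04045 → ((0.3333+0.055)/1.055)^2.4 ≈ 0.09084
  G=9: 9/255≈0.0353 ≤ 0.04045 → 0.0353/12.92 ≈ 0.00273
  B=60: 60/255≈0.2353 > 0.04045 → ((0.2353+0.055)/1.055)^2.4 ≈ 0.04519
  L2 = 0.2126×0.09084 + 0.7152×0.00273 + 0.0722×0.04519 ≈ 0.02453
Lighter = 0.51144, Darker = 0.02453
Ratio = (L_lighter + 0.05) / (L_darker + 0.05)
Ratio = (0.51144 + 0.05) / (0.02453 + 0.05) = 0.56144 / 0.07453 ≈ 7.5332
Ratio ≈ 7.53:1
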